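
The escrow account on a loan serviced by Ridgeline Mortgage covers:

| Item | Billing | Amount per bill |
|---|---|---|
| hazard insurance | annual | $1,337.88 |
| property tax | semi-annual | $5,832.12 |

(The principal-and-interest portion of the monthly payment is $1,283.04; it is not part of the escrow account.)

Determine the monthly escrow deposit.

Hazard insurance — $1,337.88
Property tax — $5,832.12 × 2 = $11,664.24
Combined annual = $1,337.88 + $11,664.24 = $13,002.12
Monthly = $13,002.12 / 12 = $1,083.51

$1,083.51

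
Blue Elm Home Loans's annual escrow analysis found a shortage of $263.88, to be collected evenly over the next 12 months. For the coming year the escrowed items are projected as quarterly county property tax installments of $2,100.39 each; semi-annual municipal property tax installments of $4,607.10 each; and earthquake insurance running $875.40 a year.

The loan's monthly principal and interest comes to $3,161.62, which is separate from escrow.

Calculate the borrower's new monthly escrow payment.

$1,562.92

County property tax: $2,100.39 × 4 = $8,401.56 annually
Municipal property tax: $4,607.10 × 2 = $9,214.20 annually
Earthquake insurance: $875.40 annually
Combined annual = $8,401.56 + $9,214.20 + $875.40 = $18,491.16
Monthly escrow = $18,491.16 / 12 = $1,540.93
Monthly shortage recovery: $263.88 / 12 = $21.99
Adjusted monthly = $1,540.93 + $21.99 = $1,562.92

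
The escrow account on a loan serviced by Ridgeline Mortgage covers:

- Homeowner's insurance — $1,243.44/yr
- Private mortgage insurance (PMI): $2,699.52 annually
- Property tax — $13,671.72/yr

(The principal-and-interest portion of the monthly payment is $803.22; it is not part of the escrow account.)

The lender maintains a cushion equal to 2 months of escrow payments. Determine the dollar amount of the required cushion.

$2,935.78

Homeowner's insurance — $1,243.44 per year
Private mortgage insurance (PMI) — $2,699.52 per year
Property tax — $13,671.72 per year
Yearly total = $1,243.44 + $2,699.52 + $13,671.72 = $17,614.68
Per month = $17,614.68 ÷ 12 = $1,467.89
Cushion = 2 × $1,467.89 = $2,935.78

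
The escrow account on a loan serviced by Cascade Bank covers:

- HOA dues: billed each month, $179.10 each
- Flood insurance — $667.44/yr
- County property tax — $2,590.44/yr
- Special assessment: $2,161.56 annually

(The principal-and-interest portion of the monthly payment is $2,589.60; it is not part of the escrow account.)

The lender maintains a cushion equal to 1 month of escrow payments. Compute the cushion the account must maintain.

$630.72

HOA dues = $179.10 × 12 = $2,149.20 per year
Flood insurance = $667.44 per year
County property tax = $2,590.44 per year
Special assessment = $2,161.56 per year
Yearly total = $2,149.20 + $667.44 + $2,590.44 + $2,161.56 = $7,568.64
Per month = $7,568.64 ÷ 12 = $630.72
Required cushion = 1 × $630.72 = $630.72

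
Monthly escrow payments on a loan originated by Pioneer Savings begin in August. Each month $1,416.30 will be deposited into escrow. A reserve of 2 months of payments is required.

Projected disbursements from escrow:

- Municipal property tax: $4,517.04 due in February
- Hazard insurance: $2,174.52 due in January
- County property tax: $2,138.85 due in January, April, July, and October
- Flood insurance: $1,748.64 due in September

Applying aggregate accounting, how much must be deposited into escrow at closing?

Cushion = 2 × $1,416.30 = $2,832.60
Trial balance (start $0, +$1,416.30 each month, − disbursements):
  Aug: +$1,416.30 → $1,416.30
  Sep: +$1,416.30 − $1,748.64 → $1,083.96
  Oct: +$1,416.30 − $2,138.85 → $361.41
  Nov: +$1,416.30 → $1,777.71
  Dec: +$1,416.30 → $3,194.01
  Jan: +$1,416.30 − $4,313.37 → $296.94
  Feb: +$1,416.30 − $4,517.04 → -$2,803.80
  Mar: +$1,416.30 → -$1,387.50
  Apr: +$1,416.30 − $2,138.85 → -$2,110.05
  May: +$1,416.30 → -$693.75
  Jun: +$1,416.30 → $722.55
  Jul: +$1,416.30 − $2,138.85 → $0.00
Lowest trial balance = -$2,803.80 (Feb)
Initial deposit = cushion − low point = $2,832.60 − (-$2,803.80) = $5,636.40

$5,636.40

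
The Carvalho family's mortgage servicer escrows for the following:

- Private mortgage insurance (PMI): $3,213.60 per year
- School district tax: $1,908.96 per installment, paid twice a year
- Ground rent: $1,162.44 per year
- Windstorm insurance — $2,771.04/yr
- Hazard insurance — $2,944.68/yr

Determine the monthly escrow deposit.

$1,159.14

Private mortgage insurance (PMI): $3,213.60 annually
School district tax: $1,908.96 × 2 = $3,817.92 annually
Ground rent: $1,162.44 annually
Windstorm insurance: $2,771.04 annually
Hazard insurance: $2,944.68 annually
Yearly total = $3,213.60 + $3,817.92 + $1,162.44 + $2,771.04 + $2,944.68 = $13,909.68
Monthly = $13,909.68 ÷ 12 = $1,159.14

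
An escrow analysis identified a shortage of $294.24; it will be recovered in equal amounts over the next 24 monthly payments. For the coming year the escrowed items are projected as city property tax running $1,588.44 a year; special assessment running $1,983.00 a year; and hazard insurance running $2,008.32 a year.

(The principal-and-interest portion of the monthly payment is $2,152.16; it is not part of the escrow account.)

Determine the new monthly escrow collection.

$477.24

City property tax: $1,588.44 per year
Special assessment: $1,983.00 per year
Hazard insurance: $2,008.32 per year
Yearly total = $5,579.76
Monthly = $5,579.76 ÷ 12 = $464.98
Shortage per month = $294.24 ÷ 24 = $12.26
Adjusted monthly = $464.98 + $12.26 = $477.24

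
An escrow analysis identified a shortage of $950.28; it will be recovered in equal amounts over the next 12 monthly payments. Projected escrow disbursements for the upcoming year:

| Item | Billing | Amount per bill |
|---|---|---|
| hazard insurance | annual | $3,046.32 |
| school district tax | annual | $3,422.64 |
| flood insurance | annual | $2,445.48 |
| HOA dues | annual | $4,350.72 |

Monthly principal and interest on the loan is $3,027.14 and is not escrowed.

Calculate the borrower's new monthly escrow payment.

$1,184.62

Hazard insurance: $3,046.32 per year
School district tax: $3,422.64 per year
Flood insurance: $2,445.48 per year
HOA dues: $4,350.72 per year
Yearly total = $3,046.32 + $3,422.64 + $2,445.48 + $4,350.72 = $13,265.16
Base monthly escrow = $13,265.16 / 12 = $1,105.43
Monthly shortage recovery: $950.28 / 12 = $79.19
Adjusted monthly = $1,105.43 + $79.19 = $1,184.62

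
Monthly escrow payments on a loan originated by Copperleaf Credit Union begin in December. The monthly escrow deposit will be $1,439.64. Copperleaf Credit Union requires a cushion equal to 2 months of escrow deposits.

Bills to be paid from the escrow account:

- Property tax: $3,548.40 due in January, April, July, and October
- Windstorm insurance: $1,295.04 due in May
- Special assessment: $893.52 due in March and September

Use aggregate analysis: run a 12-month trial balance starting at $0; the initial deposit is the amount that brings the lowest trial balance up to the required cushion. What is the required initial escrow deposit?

Cushion = 2 × $1,439.64 = $2,879.28
Trial balance (start $0, +$1,439.64 each month, − disbursements):
  Dec: +$1,439.64 → $1,439.64
  Jan: +$1,439.64 − $3,548.40 → -$669.12
  Feb: +$1,439.64 → $770.52
  Mar: +$1,439.64 − $893.52 → $1,316.64
  Apr: +$1,439.64 − $3,548.40 → -$792.12
  May: +$1,439.64 − $1,295.04 → -$647.52
  Jun: +$1,439.64 → $792.12
  Jul: +$1,439.64 − $3,548.40 → -$1,316.64
  Aug: +$1,439.64 → $123.00
  Sep: +$1,439.64 − $893.52 → $669.12
  Oct: +$1,439.64 − $3,548.40 → -$1,439.64
  Nov: +$1,439.64 → $0.00
Lowest trial balance = -$1,439.64 (Oct)
Initial deposit = cushion − low point = $2,879.28 − (-$1,439.64) = $4,318.92

$4,318.92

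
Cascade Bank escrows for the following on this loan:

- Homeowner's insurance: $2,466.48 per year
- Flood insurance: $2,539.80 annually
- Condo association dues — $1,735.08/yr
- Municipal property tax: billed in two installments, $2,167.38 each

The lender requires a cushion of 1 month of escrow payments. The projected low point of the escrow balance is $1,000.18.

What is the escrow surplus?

$77.17

Homeowner's insurance — $2,466.48 per year
Flood insurance — $2,539.80 per year
Condo association dues — $1,735.08 per year
Municipal property tax — $2,167.38 × 2 = $4,334.76 per year
Annual escrow total = $2,466.48 + $2,539.80 + $1,735.08 + $4,334.76 = $11,076.12
Per month = $11,076.12 / 12 = $923.01
Required reserve = 1 × $923.01 = $923.01
Excess over cushion: $1,000.18 − $923.01 = $77.17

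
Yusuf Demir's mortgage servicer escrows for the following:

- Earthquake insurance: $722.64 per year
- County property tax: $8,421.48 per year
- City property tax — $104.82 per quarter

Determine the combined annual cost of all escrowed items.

$9,563.40

Earthquake insurance: $722.64 per year
County property tax: $8,421.48 per year
City property tax: $104.82 × 4 = $419.28 per year
Total annual escrow = $9,563.40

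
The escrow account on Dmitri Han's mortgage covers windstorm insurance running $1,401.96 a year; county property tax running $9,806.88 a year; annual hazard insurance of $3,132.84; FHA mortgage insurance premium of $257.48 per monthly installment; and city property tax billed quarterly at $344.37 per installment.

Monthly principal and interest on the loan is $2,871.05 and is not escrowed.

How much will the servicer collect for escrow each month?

$1,567.41

Windstorm insurance — $1,401.96 annually
County property tax — $9,806.88 annually
Hazard insurance — $3,132.84 annually
FHA mortgage insurance premium — $257.48 × 12 = $3,089.76 annually
City property tax — $344.37 × 4 = $1,377.48 annually
Annual escrow total = $1,401.96 + $9,806.88 + $3,132.84 + $3,089.76 + $1,377.48 = $18,808.92
Per month = $18,808.92 ÷ 12 = $1,567.41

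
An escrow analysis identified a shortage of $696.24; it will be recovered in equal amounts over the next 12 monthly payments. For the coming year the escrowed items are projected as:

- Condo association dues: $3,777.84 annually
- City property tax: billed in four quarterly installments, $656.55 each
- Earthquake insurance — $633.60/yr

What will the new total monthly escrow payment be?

$644.49

Condo association dues = $3,777.84
City property tax = $656.55 × 4 = $2,626.20
Earthquake insurance = $633.60
Total annual escrow = $3,777.84 + $2,626.20 + $633.60 = $7,037.64
Base monthly escrow = $7,037.64 ÷ 12 = $586.47
Shortage spread = $696.24 ÷ 12 = $58.02/mo
Adjusted monthly = $586.47 + $58.02 = $644.49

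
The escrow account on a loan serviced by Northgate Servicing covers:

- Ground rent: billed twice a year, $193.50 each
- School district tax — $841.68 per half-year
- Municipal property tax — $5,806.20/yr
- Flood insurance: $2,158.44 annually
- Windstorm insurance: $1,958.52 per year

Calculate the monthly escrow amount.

$999.46

Ground rent — $193.50 × 2 = $387.00/yr
School district tax — $841.68 × 2 = $1,683.36/yr
Municipal property tax — $5,806.20/yr
Flood insurance — $2,158.44/yr
Windstorm insurance — $1,958.52/yr
Annual escrow total = $387.00 + $1,683.36 + $5,806.20 + $2,158.44 + $1,958.52 = $11,993.52
Per month = $11,993.52 / 12 = $999.46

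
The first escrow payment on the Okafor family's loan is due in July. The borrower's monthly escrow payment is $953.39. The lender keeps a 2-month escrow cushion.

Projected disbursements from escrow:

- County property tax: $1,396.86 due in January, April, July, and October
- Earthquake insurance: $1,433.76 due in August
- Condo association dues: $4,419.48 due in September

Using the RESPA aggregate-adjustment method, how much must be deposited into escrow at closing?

Cushion = 2 × $953.39 = $1,906.78
Trial balance (start $0, +$953.39 each month, − disbursements):
  Jul: +$953.39 − $1,396.86 → -$443.47
  Aug: +$953.39 − $1,433.76 → -$923.84
  Sep: +$953.39 − $4,419.48 → -$4,389.93
  Oct: +$953.39 − $1,396.86 → -$4,833.40
  Nov: +$953.39 → -$3,880.01
  Dec: +$953.39 → -$2,926.62
  Jan: +$953.39 − $1,396.86 → -$3,370.09
  Feb: +$953.39 → -$2,416.70
  Mar: +$953.39 → -$1,463.31
  Apr: +$953.39 − $1,396.86 → -$1,906.78
  May: +$953.39 → -$953.39
  Jun: +$953.39 → $0.00
Lowest trial balance = -$4,833.40 (Oct)
Initial deposit = cushion − low point = $1,906.78 − (-$4,833.40) = $6,740.18

$6,740.18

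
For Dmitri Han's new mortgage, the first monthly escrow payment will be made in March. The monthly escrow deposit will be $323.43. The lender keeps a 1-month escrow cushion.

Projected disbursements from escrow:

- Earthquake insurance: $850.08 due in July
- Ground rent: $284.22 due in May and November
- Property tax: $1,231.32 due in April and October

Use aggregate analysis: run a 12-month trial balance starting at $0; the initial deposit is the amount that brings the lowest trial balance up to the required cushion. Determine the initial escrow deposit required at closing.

Cushion = 1 × $323.43 = $323.43
Trial balance (start $0, +$323.43 each month, − disbursements):
  Mar: +$323.43 → $323.43
  Apr: +$323.43 − $1,231.32 → -$584.46
  May: +$323.43 − $284.22 → -$545.25
  Jun: +$323.43 → -$221.82
  Jul: +$323.43 − $850.08 → -$748.47
  Aug: +$323.43 → -$425.04
  Sep: +$323.43 → -$101.61
  Oct: +$323.43 − $1,231.32 → -$1,009.50
  Nov: +$323.43 − $284.22 → -$970.29
  Dec: +$323.43 → -$646.86
  Jan: +$323.43 → -$323.43
  Feb: +$323.43 → $0.00
Lowest trial balance = -$1,009.50 (Oct)
Initial deposit = cushion − low point = $323.43 − (-$1,009.50) = $1,332.93

$1,332.93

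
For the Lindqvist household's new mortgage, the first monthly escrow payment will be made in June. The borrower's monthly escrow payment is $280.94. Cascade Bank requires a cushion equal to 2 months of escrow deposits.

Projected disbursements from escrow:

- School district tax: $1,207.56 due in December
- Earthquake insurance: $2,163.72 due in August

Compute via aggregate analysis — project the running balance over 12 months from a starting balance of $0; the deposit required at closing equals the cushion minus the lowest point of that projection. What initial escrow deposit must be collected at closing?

Cushion = 2 × $280.94 = $561.88
Trial balance (start $0, +$280.94 each month, − disbursements):
  Jun: +$280.94 → $280.94
  Jul: +$280.94 → $561.88
  Aug: +$280.94 − $2,163.72 → -$1,320.90
  Sep: +$280.94 → -$1,039.96
  Oct: +$280.94 → -$759.02
  Nov: +$280.94 → -$478.08
  Dec: +$280.94 − $1,207.56 → -$1,404.70
  Jan: +$280.94 → -$1,123.76
  Feb: +$280.94 → -$842.82
  Mar: +$280.94 → -$561.88
  Apr: +$280.94 → -$280.94
  May: +$280.94 → $0.00
Lowest trial balance = -$1,404.70 (Dec)
Initial deposit = cushion − low point = $561.88 − (-$1,404.70) = $1,966.58

$1,966.58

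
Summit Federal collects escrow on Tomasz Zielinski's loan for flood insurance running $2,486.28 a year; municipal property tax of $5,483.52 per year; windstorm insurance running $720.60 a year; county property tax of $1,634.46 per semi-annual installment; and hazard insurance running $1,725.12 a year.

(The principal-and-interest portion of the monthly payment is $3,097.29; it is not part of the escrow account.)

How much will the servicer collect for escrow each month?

$1,140.37

Flood insurance = $2,486.28/yr
Municipal property tax = $5,483.52/yr
Windstorm insurance = $720.60/yr
County property tax = $1,634.46 × 2 = $3,268.92/yr
Hazard insurance = $1,725.12/yr
Total annual escrow = $2,486.28 + $5,483.52 + $720.60 + $3,268.92 + $1,725.12 = $13,684.44
Monthly = $13,684.44 ÷ 12 = $1,140.37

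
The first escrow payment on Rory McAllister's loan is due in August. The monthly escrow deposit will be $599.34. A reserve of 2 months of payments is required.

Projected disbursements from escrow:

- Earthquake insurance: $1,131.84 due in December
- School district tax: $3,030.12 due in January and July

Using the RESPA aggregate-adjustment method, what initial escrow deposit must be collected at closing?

$1,764.60

Cushion = 2 × $599.34 = $1,198.68
Trial balance (start $0, +$599.34 each month, − disbursements):
  Aug: +$599.34 → $599.34
  Sep: +$599.34 → $1,198.68
  Oct: +$599.34 → $1,798.02
  Nov: +$599.34 → $2,397.36
  Dec: +$599.34 − $1,131.84 → $1,864.86
  Jan: +$599.34 − $3,030.12 → -$565.92
  Feb: +$599.34 → $33.42
  Mar: +$599.34 → $632.76
  Apr: +$599.34 → $1,232.10
  May: +$599.34 → $1,831.44
  Jun: +$599.34 → $2,430.78
  Jul: +$599.34 − $3,030.12 → $0.00
Lowest trial balance = -$565.92 (Jan)
Initial deposit = cushion − low point = $1,198.68 − (-$565.92) = $1,764.60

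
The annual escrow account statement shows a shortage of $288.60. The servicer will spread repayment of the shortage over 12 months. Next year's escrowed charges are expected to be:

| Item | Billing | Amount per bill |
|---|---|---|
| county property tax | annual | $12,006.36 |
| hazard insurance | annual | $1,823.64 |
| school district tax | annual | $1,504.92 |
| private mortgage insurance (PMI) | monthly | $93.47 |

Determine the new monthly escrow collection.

County property tax: $12,006.36/yr
Hazard insurance: $1,823.64/yr
School district tax: $1,504.92/yr
Private mortgage insurance (PMI): $93.47 × 12 = $1,121.64/yr
Yearly total = $12,006.36 + $1,823.64 + $1,504.92 + $1,121.64 = $16,456.56
Per month = $16,456.56 ÷ 12 = $1,371.38
Shortage spread = $288.60 ÷ 12 = $24.05/mo
New monthly escrow = $1,371.38 + $24.05 = $1,395.43

$1,395.43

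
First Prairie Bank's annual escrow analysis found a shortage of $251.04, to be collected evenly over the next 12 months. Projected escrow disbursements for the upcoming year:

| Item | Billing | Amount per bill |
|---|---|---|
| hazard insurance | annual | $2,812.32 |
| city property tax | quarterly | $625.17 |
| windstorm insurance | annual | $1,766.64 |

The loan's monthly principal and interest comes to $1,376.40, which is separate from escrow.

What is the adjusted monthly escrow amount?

Hazard insurance = $2,812.32 per year
City property tax = $625.17 × 4 = $2,500.68 per year
Windstorm insurance = $1,766.64 per year
Total per year = $2,812.32 + $2,500.68 + $1,766.64 = $7,079.64
Monthly escrow = $7,079.64 ÷ 12 = $589.97
Shortage per month = $251.04 ÷ 12 = $20.92
New monthly escrow = $589.97 + $20.92 = $610.89

$610.89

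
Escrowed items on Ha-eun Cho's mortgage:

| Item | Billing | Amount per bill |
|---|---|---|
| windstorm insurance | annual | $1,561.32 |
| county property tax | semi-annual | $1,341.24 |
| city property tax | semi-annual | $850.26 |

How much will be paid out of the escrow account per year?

$5,944.32

Windstorm insurance = $1,561.32 annually
County property tax = $1,341.24 × 2 = $2,682.48 annually
City property tax = $850.26 × 2 = $1,700.52 annually
Combined annual = $5,944.32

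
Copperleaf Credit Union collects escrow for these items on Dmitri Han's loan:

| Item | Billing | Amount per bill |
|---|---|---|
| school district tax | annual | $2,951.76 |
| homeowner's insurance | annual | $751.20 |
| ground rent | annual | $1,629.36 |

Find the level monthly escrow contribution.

$444.36

School district tax = $2,951.76
Homeowner's insurance = $751.20
Ground rent = $1,629.36
Yearly total = $5,332.32
Base monthly escrow = $5,332.32 ÷ 12 = $444.36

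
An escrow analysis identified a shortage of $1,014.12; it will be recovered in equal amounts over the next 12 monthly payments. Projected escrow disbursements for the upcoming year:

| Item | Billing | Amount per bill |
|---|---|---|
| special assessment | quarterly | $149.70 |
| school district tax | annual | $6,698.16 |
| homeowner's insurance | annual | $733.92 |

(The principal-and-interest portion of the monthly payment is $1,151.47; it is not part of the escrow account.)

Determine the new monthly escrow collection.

$753.75

Special assessment = $149.70 × 4 = $598.80/yr
School district tax = $6,698.16/yr
Homeowner's insurance = $733.92/yr
Combined annual = $8,030.88
Per month = $8,030.88 ÷ 12 = $669.24
Shortage spread = $1,014.12 ÷ 12 = $84.51/mo
New monthly escrow = $669.24 + $84.51 = $753.75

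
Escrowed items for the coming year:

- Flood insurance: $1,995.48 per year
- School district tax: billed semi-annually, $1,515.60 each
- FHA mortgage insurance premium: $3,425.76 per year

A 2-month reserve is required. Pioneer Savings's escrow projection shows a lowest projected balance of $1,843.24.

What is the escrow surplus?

Flood insurance — $1,995.48
School district tax — $1,515.60 × 2 = $3,031.20
FHA mortgage insurance premium — $3,425.76
Annual escrow total = $8,452.44
Per month = $8,452.44 ÷ 12 = $704.37
Required cushion = 2 × $704.37 = $1,408.74
Surplus = $1,843.24 − $1,408.74 = $434.50

$434.50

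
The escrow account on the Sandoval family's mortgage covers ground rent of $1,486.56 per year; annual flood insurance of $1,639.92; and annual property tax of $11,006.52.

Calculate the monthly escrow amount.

$1,177.75

Ground rent: $1,486.56 annually
Flood insurance: $1,639.92 annually
Property tax: $11,006.52 annually
Yearly total = $1,486.56 + $1,639.92 + $11,006.52 = $14,133.00
Base monthly escrow = $14,133.00 / 12 = $1,177.75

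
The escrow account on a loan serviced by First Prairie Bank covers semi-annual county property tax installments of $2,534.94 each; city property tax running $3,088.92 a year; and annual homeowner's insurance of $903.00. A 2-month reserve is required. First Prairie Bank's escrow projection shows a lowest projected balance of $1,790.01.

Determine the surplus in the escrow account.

County property tax — $2,534.94 × 2 = $5,069.88 annually
City property tax — $3,088.92 annually
Homeowner's insurance — $903.00 annually
Total annual escrow = $5,069.88 + $3,088.92 + $903.00 = $9,061.80
Per month = $9,061.80 / 12 = $755.15
Required reserve = 2 × $755.15 = $1,510.30
Surplus = $1,790.01 − $1,510.30 = $279.71

$279.71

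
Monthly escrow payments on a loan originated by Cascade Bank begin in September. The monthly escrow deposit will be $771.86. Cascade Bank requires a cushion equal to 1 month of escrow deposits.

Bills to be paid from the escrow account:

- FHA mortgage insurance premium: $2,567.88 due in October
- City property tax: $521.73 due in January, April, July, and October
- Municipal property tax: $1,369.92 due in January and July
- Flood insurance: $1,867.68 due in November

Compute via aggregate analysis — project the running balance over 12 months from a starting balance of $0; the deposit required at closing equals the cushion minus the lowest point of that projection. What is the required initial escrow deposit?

Cushion = 1 × $771.86 = $771.86
Trial balance (start $0, +$771.86 each month, − disbursements):
  Sep: +$771.86 → $771.86
  Oct: +$771.86 − $3,089.61 → -$1,545.89
  Nov: +$771.86 − $1,867.68 → -$2,641.71
  Dec: +$771.86 → -$1,869.85
  Jan: +$771.86 − $1,891.65 → -$2,989.64
  Feb: +$771.86 → -$2,217.78
  Mar: +$771.86 → -$1,445.92
  Apr: +$771.86 − $521.73 → -$1,195.79
  May: +$771.86 → -$423.93
  Jun: +$771.86 → $347.93
  Jul: +$771.86 − $1,891.65 → -$771.86
  Aug: +$771.86 → $0.00
Lowest trial balance = -$2,989.64 (Jan)
Initial deposit = cushion − low point = $771.86 − (-$2,989.64) = $3,761.50

$3,761.50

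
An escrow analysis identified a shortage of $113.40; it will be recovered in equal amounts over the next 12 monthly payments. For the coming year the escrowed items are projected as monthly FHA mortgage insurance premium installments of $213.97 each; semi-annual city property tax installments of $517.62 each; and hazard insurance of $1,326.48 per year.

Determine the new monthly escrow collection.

$420.23

FHA mortgage insurance premium — $213.97 × 12 = $2,567.64
City property tax — $517.62 × 2 = $1,035.24
Hazard insurance — $1,326.48
Total per year = $2,567.64 + $1,035.24 + $1,326.48 = $4,929.36
Monthly = $4,929.36 ÷ 12 = $410.78
Shortage spread = $113.40 / 12 = $9.45/mo
Adjusted monthly = $410.78 + $9.45 = $420.23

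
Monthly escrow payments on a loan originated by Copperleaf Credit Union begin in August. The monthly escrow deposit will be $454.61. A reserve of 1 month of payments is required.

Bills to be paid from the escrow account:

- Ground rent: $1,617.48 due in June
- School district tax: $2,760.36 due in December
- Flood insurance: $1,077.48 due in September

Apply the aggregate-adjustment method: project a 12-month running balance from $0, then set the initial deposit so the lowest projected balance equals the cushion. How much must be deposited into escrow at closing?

$2,019.40

Cushion = 1 × $454.61 = $454.61
Trial balance (start $0, +$454.61 each month, − disbursements):
  Aug: +$454.61 → $454.61
  Sep: +$454.61 − $1,077.48 → -$168.26
  Oct: +$454.61 → $286.35
  Nov: +$454.61 → $740.96
  Dec: +$454.61 − $2,760.36 → -$1,564.79
  Jan: +$454.61 → -$1,110.18
  Feb: +$454.61 → -$655.57
  Mar: +$454.61 → -$200.96
  Apr: +$454.61 → $253.65
  May: +$454.61 → $708.26
  Jun: +$454.61 − $1,617.48 → -$454.61
  Jul: +$454.61 → $0.00
Lowest trial balance = -$1,564.79 (Dec)
Initial deposit = cushion − low point = $454.61 − (-$1,564.79) = $2,019.40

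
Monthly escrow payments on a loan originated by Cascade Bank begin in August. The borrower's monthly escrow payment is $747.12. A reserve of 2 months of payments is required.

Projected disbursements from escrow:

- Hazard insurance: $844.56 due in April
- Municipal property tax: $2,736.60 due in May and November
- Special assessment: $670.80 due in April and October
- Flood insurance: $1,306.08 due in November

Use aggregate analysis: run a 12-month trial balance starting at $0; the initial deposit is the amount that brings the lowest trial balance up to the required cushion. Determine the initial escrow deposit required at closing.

$3,219.24

Cushion = 2 × $747.12 = $1,494.24
Trial balance (start $0, +$747.12 each month, − disbursements):
  Aug: +$747.12 → $747.12
  Sep: +$747.12 → $1,494.24
  Oct: +$747.12 − $670.80 → $1,570.56
  Nov: +$747.12 − $4,042.68 → -$1,725.00
  Dec: +$747.12 → -$977.88
  Jan: +$747.12 → -$230.76
  Feb: +$747.12 → $516.36
  Mar: +$747.12 → $1,263.48
  Apr: +$747.12 − $1,515.36 → $495.24
  May: +$747.12 − $2,736.60 → -$1,494.24
  Jun: +$747.12 → -$747.12
  Jul: +$747.12 → $0.00
Lowest trial balance = -$1,725.00 (Nov)
Initial deposit = cushion − low point = $1,494.24 − (-$1,725.00) = $3,219.24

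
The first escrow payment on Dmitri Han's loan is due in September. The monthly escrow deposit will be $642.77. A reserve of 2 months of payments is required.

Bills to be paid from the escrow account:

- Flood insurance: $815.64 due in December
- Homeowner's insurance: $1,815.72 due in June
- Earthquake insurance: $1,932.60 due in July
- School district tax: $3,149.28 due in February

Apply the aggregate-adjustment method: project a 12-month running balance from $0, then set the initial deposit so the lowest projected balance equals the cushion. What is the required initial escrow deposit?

Cushion = 2 × $642.77 = $1,285.54
Trial balance (start $0, +$642.77 each month, − disbursements):
  Sep: +$642.77 → $642.77
  Oct: +$642.77 → $1,285.54
  Nov: +$642.77 → $1,928.31
  Dec: +$642.77 − $815.64 → $1,755.44
  Jan: +$642.77 → $2,398.21
  Feb: +$642.77 − $3,149.28 → -$108.30
  Mar: +$642.77 → $534.47
  Apr: +$642.77 → $1,177.24
  May: +$642.77 → $1,820.01
  Jun: +$642.77 − $1,815.72 → $647.06
  Jul: +$642.77 − $1,932.60 → -$642.77
  Aug: +$642.77 → $0.00
Lowest trial balance = -$642.77 (Jul)
Initial deposit = cushion − low point = $1,285.54 − (-$642.77) = $1,928.31

$1,928.31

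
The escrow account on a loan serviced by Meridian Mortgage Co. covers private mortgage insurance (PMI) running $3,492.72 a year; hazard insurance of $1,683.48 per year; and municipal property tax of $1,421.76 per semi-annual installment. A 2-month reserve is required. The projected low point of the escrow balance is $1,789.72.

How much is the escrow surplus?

Private mortgage insurance (PMI) = $3,492.72 annually
Hazard insurance = $1,683.48 annually
Municipal property tax = $1,421.76 × 2 = $2,843.52 annually
Yearly total = $8,019.72
Base monthly escrow = $8,019.72 ÷ 12 = $668.31
Cushion = 2 × $668.31 = $1,336.62
Excess over cushion: $1,789.72 − $1,336.62 = $453.10

$453.10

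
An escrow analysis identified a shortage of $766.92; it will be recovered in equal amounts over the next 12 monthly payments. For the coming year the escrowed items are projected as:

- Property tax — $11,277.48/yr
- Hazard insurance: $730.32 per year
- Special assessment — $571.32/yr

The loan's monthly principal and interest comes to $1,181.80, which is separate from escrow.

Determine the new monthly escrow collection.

Property tax — $11,277.48 annually
Hazard insurance — $730.32 annually
Special assessment — $571.32 annually
Total per year = $11,277.48 + $730.32 + $571.32 = $12,579.12
Base monthly escrow = $12,579.12 ÷ 12 = $1,048.26
Shortage per month = $766.92 / 12 = $63.91
New monthly escrow = $1,048.26 + $63.91 = $1,112.17

$1,112.17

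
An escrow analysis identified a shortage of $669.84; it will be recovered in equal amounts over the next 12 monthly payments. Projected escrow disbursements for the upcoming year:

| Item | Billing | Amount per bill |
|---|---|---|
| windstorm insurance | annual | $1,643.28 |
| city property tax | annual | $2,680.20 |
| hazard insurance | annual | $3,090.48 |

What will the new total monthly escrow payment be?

Windstorm insurance: $1,643.28 annually
City property tax: $2,680.20 annually
Hazard insurance: $3,090.48 annually
Total per year = $1,643.28 + $2,680.20 + $3,090.48 = $7,413.96
Monthly escrow = $7,413.96 ÷ 12 = $617.83
Monthly shortage recovery: $669.84 / 12 = $55.82
New monthly escrow = $617.83 + $55.82 = $673.65

$673.65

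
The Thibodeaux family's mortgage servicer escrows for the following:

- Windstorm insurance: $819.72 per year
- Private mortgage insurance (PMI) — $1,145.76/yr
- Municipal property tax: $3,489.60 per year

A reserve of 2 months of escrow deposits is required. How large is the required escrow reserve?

Windstorm insurance = $819.72/yr
Private mortgage insurance (PMI) = $1,145.76/yr
Municipal property tax = $3,489.60/yr
Yearly total = $819.72 + $1,145.76 + $3,489.60 = $5,455.08
Monthly = $5,455.08 ÷ 12 = $454.59
Required cushion = 2 × $454.59 = $909.18

$909.18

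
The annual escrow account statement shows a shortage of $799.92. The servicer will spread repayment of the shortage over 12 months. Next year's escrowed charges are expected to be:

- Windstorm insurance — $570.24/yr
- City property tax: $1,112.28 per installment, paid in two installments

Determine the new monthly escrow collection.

Windstorm insurance: $570.24/yr
City property tax: $1,112.28 × 2 = $2,224.56/yr
Combined annual = $2,794.80
Monthly = $2,794.80 ÷ 12 = $232.90
Shortage spread = $799.92 ÷ 12 = $66.66/mo
Adjusted monthly = $232.90 + $66.66 = $299.56

$299.56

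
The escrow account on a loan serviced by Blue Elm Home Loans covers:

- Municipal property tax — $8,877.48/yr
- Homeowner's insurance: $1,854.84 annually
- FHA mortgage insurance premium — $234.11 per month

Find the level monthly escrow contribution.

Municipal property tax — $8,877.48 annually
Homeowner's insurance — $1,854.84 annually
FHA mortgage insurance premium — $234.11 × 12 = $2,809.32 annually
Total per year = $8,877.48 + $1,854.84 + $2,809.32 = $13,541.64
Base monthly escrow = $13,541.64 / 12 = $1,128.47

$1,128.47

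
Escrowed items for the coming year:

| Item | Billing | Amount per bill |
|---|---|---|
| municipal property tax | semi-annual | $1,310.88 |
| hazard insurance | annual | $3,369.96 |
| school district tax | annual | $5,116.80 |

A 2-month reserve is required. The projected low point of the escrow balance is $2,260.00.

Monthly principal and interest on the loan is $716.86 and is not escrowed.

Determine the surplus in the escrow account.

Municipal property tax — $1,310.88 × 2 = $2,621.76 annually
Hazard insurance — $3,369.96 annually
School district tax — $5,116.80 annually
Annual escrow total = $2,621.76 + $3,369.96 + $5,116.80 = $11,108.52
Monthly escrow = $11,108.52 ÷ 12 = $925.71
Required reserve = 2 × $925.71 = $1,851.42
Excess over cushion: $2,260.00 − $1,851.42 = $408.58

$408.58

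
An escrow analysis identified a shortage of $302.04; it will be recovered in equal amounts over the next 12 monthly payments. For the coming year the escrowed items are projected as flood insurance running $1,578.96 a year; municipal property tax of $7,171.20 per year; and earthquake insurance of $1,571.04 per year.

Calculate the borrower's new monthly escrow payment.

$885.27

Flood insurance = $1,578.96 per year
Municipal property tax = $7,171.20 per year
Earthquake insurance = $1,571.04 per year
Total annual escrow = $10,321.20
Monthly escrow = $10,321.20 ÷ 12 = $860.10
Monthly shortage recovery: $302.04 / 12 = $25.17
New monthly escrow = $860.10 + $25.17 = $885.27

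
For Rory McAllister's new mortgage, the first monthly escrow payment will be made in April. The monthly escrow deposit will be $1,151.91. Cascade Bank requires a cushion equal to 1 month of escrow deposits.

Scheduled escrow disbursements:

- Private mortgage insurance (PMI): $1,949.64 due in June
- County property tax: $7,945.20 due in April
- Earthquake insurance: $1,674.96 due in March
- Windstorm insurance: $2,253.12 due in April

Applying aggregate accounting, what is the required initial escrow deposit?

Cushion = 1 × $1,151.91 = $1,151.91
Trial balance (start $0, +$1,151.91 each month, − disbursements):
  Apr: +$1,151.91 − $10,198.32 → -$9,046.41
  May: +$1,151.91 → -$7,894.50
  Jun: +$1,151.91 − $1,949.64 → -$8,692.23
  Jul: +$1,151.91 → -$7,540.32
  Aug: +$1,151.91 → -$6,388.41
  Sep: +$1,151.91 → -$5,236.50
  Oct: +$1,151.91 → -$4,084.59
  Nov: +$1,151.91 → -$2,932.68
  Dec: +$1,151.91 → -$1,780.77
  Jan: +$1,151.91 → -$628.86
  Feb: +$1,151.91 → $523.05
  Mar: +$1,151.91 − $1,674.96 → $0.00
Lowest trial balance = -$9,046.41 (Apr)
Initial deposit = cushion − low point = $1,151.91 − (-$9,046.41) = $10,198.32

$10,198.32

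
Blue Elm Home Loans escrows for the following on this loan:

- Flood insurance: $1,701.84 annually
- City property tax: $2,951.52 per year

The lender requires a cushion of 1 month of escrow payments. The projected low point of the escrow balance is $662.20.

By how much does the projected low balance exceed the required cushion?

$274.42

Flood insurance — $1,701.84
City property tax — $2,951.52
Annual escrow total = $4,653.36
Per month = $4,653.36 ÷ 12 = $387.78
Required cushion = 1 × $387.78 = $387.78
Excess over cushion: $662.20 − $387.78 = $274.42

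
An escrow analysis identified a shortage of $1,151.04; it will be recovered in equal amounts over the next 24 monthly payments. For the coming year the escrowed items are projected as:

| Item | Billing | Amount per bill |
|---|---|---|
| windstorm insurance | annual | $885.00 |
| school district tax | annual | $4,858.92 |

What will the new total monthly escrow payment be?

$526.62

Windstorm insurance = $885.00
School district tax = $4,858.92
Total annual escrow = $885.00 + $4,858.92 = $5,743.92
Base monthly escrow = $5,743.92 ÷ 12 = $478.66
Monthly shortage recovery: $1,151.04 / 24 = $47.96
New monthly escrow = $478.66 + $47.96 = $526.62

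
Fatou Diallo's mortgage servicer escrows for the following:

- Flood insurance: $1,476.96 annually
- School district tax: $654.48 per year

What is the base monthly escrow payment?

Flood insurance = $1,476.96
School district tax = $654.48
Yearly total = $1,476.96 + $654.48 = $2,131.44
Monthly = $2,131.44 ÷ 12 = $177.62

$177.62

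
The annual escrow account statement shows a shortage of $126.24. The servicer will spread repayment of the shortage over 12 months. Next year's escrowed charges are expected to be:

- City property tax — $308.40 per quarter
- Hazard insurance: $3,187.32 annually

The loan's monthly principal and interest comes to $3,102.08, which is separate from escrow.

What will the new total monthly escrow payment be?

City property tax: $308.40 × 4 = $1,233.60 annually
Hazard insurance: $3,187.32 annually
Total per year = $1,233.60 + $3,187.32 = $4,420.92
Base monthly escrow = $4,420.92 ÷ 12 = $368.41
Shortage per month = $126.24 ÷ 12 = $10.52
Adjusted monthly = $368.41 + $10.52 = $378.93

$378.93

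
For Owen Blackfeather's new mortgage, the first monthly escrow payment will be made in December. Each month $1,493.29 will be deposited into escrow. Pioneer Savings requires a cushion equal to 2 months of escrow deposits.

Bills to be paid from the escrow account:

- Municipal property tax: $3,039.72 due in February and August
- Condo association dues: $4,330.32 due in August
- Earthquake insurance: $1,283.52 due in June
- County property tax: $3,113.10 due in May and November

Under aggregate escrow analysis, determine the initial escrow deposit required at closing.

$4,353.35

Cushion = 2 × $1,493.29 = $2,986.58
Trial balance (start $0, +$1,493.29 each month, − disbursements):
  Dec: +$1,493.29 → $1,493.29
  Jan: +$1,493.29 → $2,986.58
  Feb: +$1,493.29 − $3,039.72 → $1,440.15
  Mar: +$1,493.29 → $2,933.44
  Apr: +$1,493.29 → $4,426.73
  May: +$1,493.29 − $3,113.10 → $2,806.92
  Jun: +$1,493.29 − $1,283.52 → $3,016.69
  Jul: +$1,493.29 → $4,509.98
  Aug: +$1,493.29 − $7,370.04 → -$1,366.77
  Sep: +$1,493.29 → $126.52
  Oct: +$1,493.29 → $1,619.81
  Nov: +$1,493.29 − $3,113.10 → $0.00
Lowest trial balance = -$1,366.77 (Aug)
Initial deposit = cushion − low point = $2,986.58 − (-$1,366.77) = $4,353.35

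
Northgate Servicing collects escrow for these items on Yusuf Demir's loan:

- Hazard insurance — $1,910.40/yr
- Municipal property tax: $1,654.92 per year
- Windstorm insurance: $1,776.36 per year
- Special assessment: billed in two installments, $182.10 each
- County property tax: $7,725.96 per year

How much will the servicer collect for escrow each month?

$1,119.32

Hazard insurance = $1,910.40 annually
Municipal property tax = $1,654.92 annually
Windstorm insurance = $1,776.36 annually
Special assessment = $182.10 × 2 = $364.20 annually
County property tax = $7,725.96 annually
Total annual escrow = $1,910.40 + $1,654.92 + $1,776.36 + $364.20 + $7,725.96 = $13,431.84
Monthly escrow = $13,431.84 ÷ 12 = $1,119.32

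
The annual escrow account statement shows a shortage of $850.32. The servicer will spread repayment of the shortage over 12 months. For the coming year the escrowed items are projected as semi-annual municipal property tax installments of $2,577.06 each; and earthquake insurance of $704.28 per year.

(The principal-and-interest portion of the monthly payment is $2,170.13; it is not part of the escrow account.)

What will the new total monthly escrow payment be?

$559.06

Municipal property tax — $2,577.06 × 2 = $5,154.12 annually
Earthquake insurance — $704.28 annually
Combined annual = $5,154.12 + $704.28 = $5,858.40
Base monthly escrow = $5,858.40 / 12 = $488.20
Shortage spread = $850.32 ÷ 12 = $70.86/mo
New monthly escrow = $488.20 + $70.86 = $559.06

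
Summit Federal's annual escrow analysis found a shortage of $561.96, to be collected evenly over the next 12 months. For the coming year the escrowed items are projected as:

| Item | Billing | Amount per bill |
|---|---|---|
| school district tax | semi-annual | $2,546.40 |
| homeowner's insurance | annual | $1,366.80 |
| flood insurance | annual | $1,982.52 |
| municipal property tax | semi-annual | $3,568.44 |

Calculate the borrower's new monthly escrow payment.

School district tax = $2,546.40 × 2 = $5,092.80 annually
Homeowner's insurance = $1,366.80 annually
Flood insurance = $1,982.52 annually
Municipal property tax = $3,568.44 × 2 = $7,136.88 annually
Combined annual = $15,579.00
Per month = $15,579.00 / 12 = $1,298.25
Shortage spread = $561.96 / 12 = $46.83/mo
New monthly escrow = $1,298.25 + $46.83 = $1,345.08

$1,345.08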